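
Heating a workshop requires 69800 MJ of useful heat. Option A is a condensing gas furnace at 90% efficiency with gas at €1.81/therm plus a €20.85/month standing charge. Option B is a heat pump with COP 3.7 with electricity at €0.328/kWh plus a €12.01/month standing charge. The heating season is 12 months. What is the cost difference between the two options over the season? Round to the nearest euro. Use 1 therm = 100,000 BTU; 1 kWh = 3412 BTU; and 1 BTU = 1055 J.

Heat load = 69800 MJ = 69,800,000,000 J / 1055 = 66,161,137 BTU
Gas: input = 66,161,137 / 0.90 = 73,512,375 BTU = 735.1 therm → 735.1 × €1.81 = €1,330.57; + 12 × €20.85 standing = €1,580.77
Heat pump: 66,161,137 BTU / 3412 = 19,390 kWh heat; / 3.7 = 5,241 kWh in → × €0.328 = €1,718.96; + 12 × €12.01 standing = €1,863.08
Difference = |€1,580.77 − €1,863.08| = €282.31 ≈ €282

€282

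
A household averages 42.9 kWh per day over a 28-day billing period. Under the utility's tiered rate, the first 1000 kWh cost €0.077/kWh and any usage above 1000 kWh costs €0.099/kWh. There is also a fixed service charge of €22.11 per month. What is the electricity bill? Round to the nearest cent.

€119.03

Usage = 42.9 kWh/day × 28 days = 1201.2 kWh
First 1000 kWh × €0.077 = €77.00
Remaining 201.2 kWh × €0.099 = €19.92
Energy charge = €96.92; + service €22.11 = €119.03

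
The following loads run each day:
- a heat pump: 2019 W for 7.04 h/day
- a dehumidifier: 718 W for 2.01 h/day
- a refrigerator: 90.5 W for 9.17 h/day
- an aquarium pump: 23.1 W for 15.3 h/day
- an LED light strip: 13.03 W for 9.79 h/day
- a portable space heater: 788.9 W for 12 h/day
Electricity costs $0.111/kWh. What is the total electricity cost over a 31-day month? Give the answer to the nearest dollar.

$91

heat pump: 2019 W × 7.04 h × 31 d = 440,627 Wh = 440.6 kWh
dehumidifier: 718 W × 2.01 h × 31 d = 44,739 Wh = 44.74 kWh
refrigerator: 90.5 W × 9.17 h × 31 d = 25,726 Wh = 25.73 kWh
aquarium pump: 23.1 W × 15.3 h × 31 d = 10,956 Wh = 10.96 kWh
LED light strip: 13.03 W × 9.79 h × 31 d = 3,954 Wh = 3.954 kWh
portable space heater: 788.9 W × 12 h × 31 d = 293,471 Wh = 293.5 kWh
Total energy = 440.6 + 44.74 + 25.73 + 10.96 + 3.954 + 293.5 = 819.5 kWh
Cost = 819.5 kWh × $0.111 = $90.96 ≈ $91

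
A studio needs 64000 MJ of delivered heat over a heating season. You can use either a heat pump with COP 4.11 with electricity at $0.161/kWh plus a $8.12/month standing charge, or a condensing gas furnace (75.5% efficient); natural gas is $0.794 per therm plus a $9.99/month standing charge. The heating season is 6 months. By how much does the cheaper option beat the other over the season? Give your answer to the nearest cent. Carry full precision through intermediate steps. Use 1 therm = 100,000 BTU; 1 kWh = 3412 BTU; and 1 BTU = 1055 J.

Heat load = 64000 MJ = 64,000,000,000 J / 1055 = 60,663,507 BTU
Gas: input = 60,663,507 / 0.755 = 80,349,016 BTU = 803.5 therm → 803.5 × $0.794 = $637.97; + 6 × $9.99 standing = $697.91
Heat pump: 60,663,507 BTU / 3412 = 17,780 kWh heat; / 4.11 = 4,326 kWh in → × $0.161 = $696.47; + 6 × $8.12 standing = $745.19
Difference = |$697.91 − $745.19| = $47.28

$47.28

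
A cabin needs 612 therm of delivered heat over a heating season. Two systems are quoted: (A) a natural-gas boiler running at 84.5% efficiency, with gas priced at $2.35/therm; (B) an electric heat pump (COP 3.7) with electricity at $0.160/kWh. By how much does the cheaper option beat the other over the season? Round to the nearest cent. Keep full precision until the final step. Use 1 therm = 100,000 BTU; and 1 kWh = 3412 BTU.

Heat load = 612 therm × 100,000 = 61,200,000 BTU
Gas: input = 61,200,000 / 0.845 = 72,426,036 BTU = 724.3 therm → 724.3 × $2.35 = $1,702.01
Heat pump: 61,200,000 BTU / 3412 = 17,940 kWh heat; / 3.7 = 4,848 kWh in → × $0.160 = $775.64
Difference = |$1,702.01 − $775.64| = $926.37

$926.37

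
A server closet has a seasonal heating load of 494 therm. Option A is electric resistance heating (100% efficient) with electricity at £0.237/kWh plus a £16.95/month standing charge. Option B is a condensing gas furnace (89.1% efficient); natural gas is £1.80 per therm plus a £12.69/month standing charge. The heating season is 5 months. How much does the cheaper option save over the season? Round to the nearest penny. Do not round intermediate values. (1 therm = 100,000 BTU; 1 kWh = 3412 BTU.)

£2454.68

Heat load = 494 therm × 100,000 = 49,400,000 BTU
Gas: input = 49,400,000 / 0.891 = 55,443,322 BTU = 554.4 therm → 554.4 × £1.80 = £997.98; + 5 × £12.69 standing = £1,061.43
Electric: 49,400,000 BTU / 3412 = 14,480 kWh → × £0.237 = £3,431.36; + 5 × £16.95 standing = £3,516.11
Difference = |£1,061.43 − £3,516.11| = £2,454.68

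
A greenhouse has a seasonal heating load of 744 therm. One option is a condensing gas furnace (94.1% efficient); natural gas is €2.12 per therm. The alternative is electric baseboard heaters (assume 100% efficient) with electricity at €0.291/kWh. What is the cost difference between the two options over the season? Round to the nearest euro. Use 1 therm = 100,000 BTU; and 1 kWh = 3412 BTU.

€4669

Heat load = 744 therm × 100,000 = 74,400,000 BTU
Gas: input = 74,400,000 / 0.941 = 79,064,825 BTU = 790.6 therm → 790.6 × €2.12 = €1,676.17
Electric: 74,400,000 BTU / 3412 = 21,810 kWh → × €0.291 = €6,345.37
Difference = |€1,676.17 − €6,345.37| = €4,669.20 ≈ €4669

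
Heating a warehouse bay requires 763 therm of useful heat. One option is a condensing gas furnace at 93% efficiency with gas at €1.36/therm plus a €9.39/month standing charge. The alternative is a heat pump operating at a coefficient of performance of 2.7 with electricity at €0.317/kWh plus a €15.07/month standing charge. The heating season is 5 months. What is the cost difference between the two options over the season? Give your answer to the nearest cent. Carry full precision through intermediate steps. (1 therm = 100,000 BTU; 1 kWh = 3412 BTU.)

Heat load = 763 therm × 100,000 = 76,300,000 BTU
Gas: input = 76,300,000 / 0.93 = 82,043,011 BTU = 820.4 therm → 820.4 × €1.36 = €1,115.78; + 5 × €9.39 standing = €1,162.73
Heat pump: 76,300,000 BTU / 3412 = 22,360 kWh heat; / 2.7 = 8,282 kWh in → × €0.317 = €2,625.49; + 5 × €15.07 standing = €2,700.84
Difference = |€1,162.73 − €2,700.84| = €1,538.11

€1538.11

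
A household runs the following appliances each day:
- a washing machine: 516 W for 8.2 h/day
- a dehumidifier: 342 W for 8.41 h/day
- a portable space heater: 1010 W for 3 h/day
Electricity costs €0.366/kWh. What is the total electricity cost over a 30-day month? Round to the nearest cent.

washing machine: 516 W × 8.2 h × 30 d = 126,936 Wh = 126.9 kWh
dehumidifier: 342 W × 8.41 h × 30 d = 86,287 Wh = 86.29 kWh
portable space heater: 1010 W × 3 h × 30 d = 90,900 Wh = 90.9 kWh
Total energy = 126.9 + 86.29 + 90.9 = 304.1 kWh
Cost = 304.1 kWh × €0.366 = €111.31

€111.31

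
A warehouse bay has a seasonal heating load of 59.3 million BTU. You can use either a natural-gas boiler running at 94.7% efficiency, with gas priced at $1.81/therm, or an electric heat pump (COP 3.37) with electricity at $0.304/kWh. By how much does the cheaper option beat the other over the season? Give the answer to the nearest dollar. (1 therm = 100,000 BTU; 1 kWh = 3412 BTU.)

Heat load = 59.3 × 10⁶ BTU = 59,300,000 BTU
Gas: input = 59,300,000 / 0.947 = 62,618,796 BTU = 626.2 therm → 626.2 × $1.81 = $1,133.40
Heat pump: 59,300,000 BTU / 3412 = 17,380 kWh heat; / 3.37 = 5,157 kWh in → × $0.304 = $1,567.80
Difference = |$1,133.40 − $1,567.80| = $434.40 ≈ $434

$434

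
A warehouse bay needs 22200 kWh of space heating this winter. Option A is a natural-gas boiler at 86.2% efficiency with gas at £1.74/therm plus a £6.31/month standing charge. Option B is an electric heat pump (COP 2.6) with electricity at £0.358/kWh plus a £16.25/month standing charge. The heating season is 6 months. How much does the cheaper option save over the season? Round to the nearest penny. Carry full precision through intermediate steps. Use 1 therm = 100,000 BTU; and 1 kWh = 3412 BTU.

Heat load = 22200 kWh × 3412 = 75,746,400 BTU
Gas: input = 75,746,400 / 0.862 = 87,872,854 BTU = 878.7 therm → 878.7 × £1.74 = £1,528.99; + 6 × £6.31 standing = £1,566.85
Heat pump: 75,746,400 BTU / 3412 = 22,200 kWh heat; / 2.6 = 8,538 kWh in → × £0.358 = £3,056.77; + 6 × £16.25 standing = £3,154.27
Difference = |£1,566.85 − £3,154.27| = £1,587.42

£1587.42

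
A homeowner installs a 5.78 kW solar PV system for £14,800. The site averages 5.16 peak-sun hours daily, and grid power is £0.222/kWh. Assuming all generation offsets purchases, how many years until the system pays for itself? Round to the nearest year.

Daily generation = 5.78 kW × 5.16 h = 29.82 kWh
Annual generation = 29.82 × 365 = 10886 kWh
Annual savings = 10886 × £0.222 = £2,416.70
Payback = £14,800 / £2,416.70 = 6.12 years

6 years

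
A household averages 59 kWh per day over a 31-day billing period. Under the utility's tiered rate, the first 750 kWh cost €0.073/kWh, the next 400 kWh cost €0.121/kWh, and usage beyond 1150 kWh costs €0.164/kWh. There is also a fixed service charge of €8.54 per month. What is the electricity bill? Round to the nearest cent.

€223.05

Usage = 59 kWh/day × 31 days = 1829 kWh
First 750 kWh × €0.073 = €54.75
Next 400 kWh × €0.121 = €48.40
Remaining 679 kWh × €0.164 = €111.36
Energy charge = €214.51; + service €8.54 = €223.05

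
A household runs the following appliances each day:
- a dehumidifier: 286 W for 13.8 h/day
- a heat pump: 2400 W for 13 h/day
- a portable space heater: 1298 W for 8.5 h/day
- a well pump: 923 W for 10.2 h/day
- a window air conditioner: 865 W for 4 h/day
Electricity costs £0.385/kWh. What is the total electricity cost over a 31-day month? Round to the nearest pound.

£705

dehumidifier: 286 W × 13.8 h × 31 d = 122,351 Wh = 122.4 kWh
heat pump: 2400 W × 13 h × 31 d = 967,200 Wh = 967.2 kWh
portable space heater: 1298 W × 8.5 h × 31 d = 342,023 Wh = 342 kWh
well pump: 923 W × 10.2 h × 31 d = 291,853 Wh = 291.9 kWh
window air conditioner: 865 W × 4 h × 31 d = 107,260 Wh = 107.3 kWh
Total energy = 122.4 + 967.2 + 342 + 291.9 + 107.3 = 1,831 kWh
Cost = 1,831 kWh × £0.385 = £704.81 ≈ £705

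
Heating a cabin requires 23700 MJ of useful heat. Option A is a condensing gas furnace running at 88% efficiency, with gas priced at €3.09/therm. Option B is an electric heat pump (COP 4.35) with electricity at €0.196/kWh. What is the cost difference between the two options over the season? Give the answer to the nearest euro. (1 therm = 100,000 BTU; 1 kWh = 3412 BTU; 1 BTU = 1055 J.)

€492

Heat load = 23700 MJ = 23,700,000,000 J / 1055 = 22,464,455 BTU
Gas: input = 22,464,455 / 0.88 = 25,527,790 BTU = 255.3 therm → 255.3 × €3.09 = €788.81
Heat pump: 22,464,455 BTU / 3412 = 6,584 kWh heat; / 4.35 = 1,514 kWh in → × €0.196 = €296.66
Difference = |€788.81 − €296.66| = €492.15 ≈ €492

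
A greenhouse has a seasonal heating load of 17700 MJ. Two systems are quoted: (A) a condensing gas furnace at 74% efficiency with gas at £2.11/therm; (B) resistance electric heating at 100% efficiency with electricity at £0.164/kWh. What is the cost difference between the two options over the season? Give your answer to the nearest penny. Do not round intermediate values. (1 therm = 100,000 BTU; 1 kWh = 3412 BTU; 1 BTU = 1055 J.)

Heat load = 17700 MJ = 17,700,000,000 J / 1055 = 16,777,251 BTU
Gas: input = 16,777,251 / 0.74 = 22,671,961 BTU = 226.7 therm → 226.7 × £2.11 = £478.38
Electric: 16,777,251 BTU / 3412 = 4,917 kWh → × £0.164 = £806.41
Difference = |£478.38 − £806.41| = £328.03

£328.03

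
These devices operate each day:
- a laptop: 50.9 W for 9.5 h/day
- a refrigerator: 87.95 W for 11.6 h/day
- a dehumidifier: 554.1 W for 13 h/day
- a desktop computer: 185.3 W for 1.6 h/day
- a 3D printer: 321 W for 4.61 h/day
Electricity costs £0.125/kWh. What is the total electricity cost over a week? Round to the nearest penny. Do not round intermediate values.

£9.17

laptop: 50.9 W × 9.5 h × 7 d = 3,385 Wh = 3.385 kWh
refrigerator: 87.95 W × 11.6 h × 7 d = 7,142 Wh = 7.142 kWh
dehumidifier: 554.1 W × 13 h × 7 d = 50,423 Wh = 50.42 kWh
desktop computer: 185.3 W × 1.6 h × 7 d = 2,075 Wh = 2.075 kWh
3D printer: 321 W × 4.61 h × 7 d = 10,359 Wh = 10.36 kWh
Total energy = 3.385 + 7.142 + 50.42 + 2.075 + 10.36 = 73.38 kWh
Cost = 73.38 kWh × £0.125 = £9.17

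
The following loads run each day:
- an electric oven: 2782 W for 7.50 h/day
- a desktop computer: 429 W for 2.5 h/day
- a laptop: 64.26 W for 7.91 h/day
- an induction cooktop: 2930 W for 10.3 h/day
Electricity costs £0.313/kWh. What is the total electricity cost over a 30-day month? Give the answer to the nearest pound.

£494

electric oven: 2782 W × 7.50 h × 30 d = 625,950 Wh = 626 kWh
desktop computer: 429 W × 2.5 h × 30 d = 32,175 Wh = 32.17 kWh
laptop: 64.26 W × 7.91 h × 30 d = 15,249 Wh = 15.25 kWh
induction cooktop: 2930 W × 10.3 h × 30 d = 905,370 Wh = 905.4 kWh
Total energy = 626 + 32.17 + 15.25 + 905.4 = 1,579 kWh
Cost = 1,579 kWh × £0.313 = £494.15 ≈ £494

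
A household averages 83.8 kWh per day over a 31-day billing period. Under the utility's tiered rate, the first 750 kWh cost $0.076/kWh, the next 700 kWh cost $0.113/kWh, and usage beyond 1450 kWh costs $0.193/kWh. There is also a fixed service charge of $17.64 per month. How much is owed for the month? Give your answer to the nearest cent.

$375.27

Usage = 83.8 kWh/day × 31 days = 2597.8 kWh
First 750 kWh × $0.076 = $57.00
Next 700 kWh × $0.113 = $79.10
Remaining 1147.8 kWh × $0.193 = $221.53
Energy charge = $357.63; + service $17.64 = $375.27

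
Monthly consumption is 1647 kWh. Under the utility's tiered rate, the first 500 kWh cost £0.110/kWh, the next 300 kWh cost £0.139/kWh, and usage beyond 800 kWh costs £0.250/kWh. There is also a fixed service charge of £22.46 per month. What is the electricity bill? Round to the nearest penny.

First 500 kWh × £0.110 = £55.00
Next 300 kWh × £0.139 = £41.70
Remaining 847 kWh × £0.250 = £211.75
Energy charge = £308.45; + service £22.46 = £330.91

£330.91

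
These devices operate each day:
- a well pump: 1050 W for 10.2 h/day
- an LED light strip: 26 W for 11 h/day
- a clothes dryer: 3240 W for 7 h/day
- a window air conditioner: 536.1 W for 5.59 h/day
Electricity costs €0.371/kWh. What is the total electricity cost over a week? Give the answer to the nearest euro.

€95

well pump: 1050 W × 10.2 h × 7 d = 74,970 Wh = 74.97 kWh
LED light strip: 26 W × 11 h × 7 d = 2,002 Wh = 2.002 kWh
clothes dryer: 3240 W × 7 h × 7 d = 158,760 Wh = 158.8 kWh
window air conditioner: 536.1 W × 5.59 h × 7 d = 20,978 Wh = 20.98 kWh
Total energy = 74.97 + 2.002 + 158.8 + 20.98 = 256.7 kWh
Cost = 256.7 kWh × €0.371 = €95.24 ≈ €95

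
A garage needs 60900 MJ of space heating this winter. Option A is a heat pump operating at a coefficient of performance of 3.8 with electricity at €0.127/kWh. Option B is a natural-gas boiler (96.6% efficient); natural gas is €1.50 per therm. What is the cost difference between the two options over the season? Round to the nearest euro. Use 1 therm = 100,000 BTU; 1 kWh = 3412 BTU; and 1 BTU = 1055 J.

Heat load = 60900 MJ = 60,900,000,000 J / 1055 = 57,725,118 BTU
Gas: input = 57,725,118 / 0.966 = 59,756,851 BTU = 597.6 therm → 597.6 × €1.50 = €896.35
Heat pump: 57,725,118 BTU / 3412 = 16,920 kWh heat; / 3.8 = 4,452 kWh in → × €0.127 = €565.43
Difference = |€896.35 − €565.43| = €330.93 ≈ €331

€331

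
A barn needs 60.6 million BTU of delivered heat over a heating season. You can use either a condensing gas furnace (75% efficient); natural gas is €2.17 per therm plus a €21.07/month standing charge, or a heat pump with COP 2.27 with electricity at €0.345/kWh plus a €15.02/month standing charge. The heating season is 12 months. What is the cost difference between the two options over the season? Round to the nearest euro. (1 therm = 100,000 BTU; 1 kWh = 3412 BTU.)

Heat load = 60.6 × 10⁶ BTU = 60,600,000 BTU
Gas: input = 60,600,000 / 0.75 = 80,800,000 BTU = 808 therm → 808 × €2.17 = €1,753.36; + 12 × €21.07 standing = €2,006.20
Heat pump: 60,600,000 BTU / 3412 = 17,760 kWh heat; / 2.27 = 7,824 kWh in → × €0.345 = €2,699.34; + 12 × €15.02 standing = €2,879.58
Difference = |€2,006.20 − €2,879.58| = €873.38 ≈ €873

€873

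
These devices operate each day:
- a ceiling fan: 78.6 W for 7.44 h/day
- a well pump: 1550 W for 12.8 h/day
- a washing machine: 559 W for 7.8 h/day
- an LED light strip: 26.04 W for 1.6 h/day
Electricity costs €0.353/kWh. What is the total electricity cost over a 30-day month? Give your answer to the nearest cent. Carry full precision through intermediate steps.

ceiling fan: 78.6 W × 7.44 h × 30 d = 17,544 Wh = 17.54 kWh
well pump: 1550 W × 12.8 h × 30 d = 595,200 Wh = 595.2 kWh
washing machine: 559 W × 7.8 h × 30 d = 130,806 Wh = 130.8 kWh
LED light strip: 26.04 W × 1.6 h × 30 d = 1,250 Wh = 1.25 kWh
Total energy = 17.54 + 595.2 + 130.8 + 1.25 = 744.8 kWh
Cost = 744.8 kWh × €0.353 = €262.91

€262.91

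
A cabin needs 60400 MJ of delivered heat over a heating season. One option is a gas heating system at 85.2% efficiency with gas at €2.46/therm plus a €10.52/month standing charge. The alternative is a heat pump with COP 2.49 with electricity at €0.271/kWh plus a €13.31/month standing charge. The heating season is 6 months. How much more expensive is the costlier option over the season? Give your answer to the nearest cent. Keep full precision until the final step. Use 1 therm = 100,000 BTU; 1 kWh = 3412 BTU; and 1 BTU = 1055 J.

Heat load = 60400 MJ = 60,400,000,000 J / 1055 = 57,251,185 BTU
Gas: input = 57,251,185 / 0.852 = 67,196,226 BTU = 672 therm → 672 × €2.46 = €1,653.03; + 6 × €10.52 standing = €1,716.15
Heat pump: 57,251,185 BTU / 3412 = 16,780 kWh heat; / 2.49 = 6,739 kWh in → × €0.271 = €1,826.19; + 6 × €13.31 standing = €1,906.05
Difference = |€1,716.15 − €1,906.05| = €189.90

€189.90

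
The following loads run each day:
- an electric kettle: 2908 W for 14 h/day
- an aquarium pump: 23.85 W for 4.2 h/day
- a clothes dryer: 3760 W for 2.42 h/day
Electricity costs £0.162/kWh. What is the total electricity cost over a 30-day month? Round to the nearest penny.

£242.57

electric kettle: 2908 W × 14 h × 30 d = 1,221,360 Wh = 1,221 kWh
aquarium pump: 23.85 W × 4.2 h × 30 d = 3,005 Wh = 3.005 kWh
clothes dryer: 3760 W × 2.42 h × 30 d = 272,976 Wh = 273 kWh
Total energy = 1,221 + 3.005 + 273 = 1,497 kWh
Cost = 1,497 kWh × £0.162 = £242.57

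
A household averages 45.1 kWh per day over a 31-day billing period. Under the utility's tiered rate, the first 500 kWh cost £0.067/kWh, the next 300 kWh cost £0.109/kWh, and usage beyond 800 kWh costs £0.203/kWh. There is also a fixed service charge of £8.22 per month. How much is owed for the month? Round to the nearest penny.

£195.83

Usage = 45.1 kWh/day × 31 days = 1398.1 kWh
First 500 kWh × £0.067 = £33.50
Next 300 kWh × £0.109 = £32.70
Remaining 598.1 kWh × £0.203 = £121.41
Energy charge = £187.61; + service £8.22 = £195.83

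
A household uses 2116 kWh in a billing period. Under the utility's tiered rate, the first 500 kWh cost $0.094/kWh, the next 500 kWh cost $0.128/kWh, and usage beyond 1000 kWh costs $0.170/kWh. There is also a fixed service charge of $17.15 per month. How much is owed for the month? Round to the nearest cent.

First 500 kWh × $0.094 = $47.00
Next 500 kWh × $0.128 = $64.00
Remaining 1116 kWh × $0.170 = $189.72
Energy charge = $300.72; + service $17.15 = $317.87

$317.87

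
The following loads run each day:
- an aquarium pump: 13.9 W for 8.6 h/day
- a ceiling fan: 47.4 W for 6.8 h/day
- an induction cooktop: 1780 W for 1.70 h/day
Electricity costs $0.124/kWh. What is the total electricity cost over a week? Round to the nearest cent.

aquarium pump: 13.9 W × 8.6 h × 7 d = 837 Wh = 0.8368 kWh
ceiling fan: 47.4 W × 6.8 h × 7 d = 2,256 Wh = 2.256 kWh
induction cooktop: 1780 W × 1.70 h × 7 d = 21,182 Wh = 21.18 kWh
Total energy = 0.8368 + 2.256 + 21.18 = 24.28 kWh
Cost = 24.28 kWh × $0.124 = $3.01

$3.01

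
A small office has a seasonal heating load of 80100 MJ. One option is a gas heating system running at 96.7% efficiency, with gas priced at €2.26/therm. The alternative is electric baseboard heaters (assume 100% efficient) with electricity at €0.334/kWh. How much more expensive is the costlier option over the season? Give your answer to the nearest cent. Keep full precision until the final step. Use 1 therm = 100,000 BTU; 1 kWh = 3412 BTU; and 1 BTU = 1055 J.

€5657.76

Heat load = 80100 MJ = 80,100,000,000 J / 1055 = 75,924,171 BTU
Gas: input = 75,924,171 / 0.967 = 78,515,171 BTU = 785.2 therm → 785.2 × €2.26 = €1,774.44
Electric: 75,924,171 BTU / 3412 = 22,250 kWh → × €0.334 = €7,432.20
Difference = |€1,774.44 − €7,432.20| = €5,657.76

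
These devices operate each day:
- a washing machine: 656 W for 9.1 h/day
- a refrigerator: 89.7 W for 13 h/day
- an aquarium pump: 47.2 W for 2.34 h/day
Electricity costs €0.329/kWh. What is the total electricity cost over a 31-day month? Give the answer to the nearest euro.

€74

washing machine: 656 W × 9.1 h × 31 d = 185,058 Wh = 185.1 kWh
refrigerator: 89.7 W × 13 h × 31 d = 36,149 Wh = 36.15 kWh
aquarium pump: 47.2 W × 2.34 h × 31 d = 3,424 Wh = 3.424 kWh
Total energy = 185.1 + 36.15 + 3.424 = 224.6 kWh
Cost = 224.6 kWh × €0.329 = €73.90 ≈ €74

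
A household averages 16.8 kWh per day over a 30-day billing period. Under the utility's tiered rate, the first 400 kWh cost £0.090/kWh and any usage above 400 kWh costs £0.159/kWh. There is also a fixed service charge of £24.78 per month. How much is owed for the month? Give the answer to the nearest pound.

£77

Usage = 16.8 kWh/day × 30 days = 504 kWh
First 400 kWh × £0.090 = £36.00
Remaining 104 kWh × £0.159 = £16.54
Energy charge = £52.54; + service £24.78 = £77.32 ≈ £77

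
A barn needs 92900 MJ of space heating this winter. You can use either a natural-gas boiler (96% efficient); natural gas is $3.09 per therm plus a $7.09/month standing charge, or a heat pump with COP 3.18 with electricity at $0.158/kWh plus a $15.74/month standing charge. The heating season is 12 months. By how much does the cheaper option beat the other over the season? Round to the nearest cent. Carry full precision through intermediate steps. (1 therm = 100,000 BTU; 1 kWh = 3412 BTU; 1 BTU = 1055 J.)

$1448.25

Heat load = 92900 MJ = 92,900,000,000 J / 1055 = 88,056,872 BTU
Gas: input = 88,056,872 / 0.96 = 91,725,908 BTU = 917.3 therm → 917.3 × $3.09 = $2,834.33; + 12 × $7.09 standing = $2,919.41
Heat pump: 88,056,872 BTU / 3412 = 25,810 kWh heat; / 3.18 = 8,116 kWh in → × $0.158 = $1,282.28; + 12 × $15.74 standing = $1,471.16
Difference = |$2,919.41 − $1,471.16| = $1,448.25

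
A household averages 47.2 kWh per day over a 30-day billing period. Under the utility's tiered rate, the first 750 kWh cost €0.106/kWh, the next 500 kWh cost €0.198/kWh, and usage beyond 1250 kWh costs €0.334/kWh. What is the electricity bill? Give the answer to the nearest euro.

€234

Usage = 47.2 kWh/day × 30 days = 1416 kWh
First 750 kWh × €0.106 = €79.50
Next 500 kWh × €0.198 = €99.00
Remaining 166 kWh × €0.334 = €55.44
Total = €233.94 ≈ €234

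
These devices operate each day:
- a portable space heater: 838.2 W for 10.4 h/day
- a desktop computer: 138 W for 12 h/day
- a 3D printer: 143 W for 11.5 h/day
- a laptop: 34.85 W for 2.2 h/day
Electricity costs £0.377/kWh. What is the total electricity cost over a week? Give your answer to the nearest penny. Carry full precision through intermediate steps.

portable space heater: 838.2 W × 10.4 h × 7 d = 61,021 Wh = 61.02 kWh
desktop computer: 138 W × 12 h × 7 d = 11,592 Wh = 11.59 kWh
3D printer: 143 W × 11.5 h × 7 d = 11,512 Wh = 11.51 kWh
laptop: 34.85 W × 2.2 h × 7 d = 537 Wh = 0.5367 kWh
Total energy = 61.02 + 11.59 + 11.51 + 0.5367 = 84.66 kWh
Cost = 84.66 kWh × £0.377 = £31.92

£31.92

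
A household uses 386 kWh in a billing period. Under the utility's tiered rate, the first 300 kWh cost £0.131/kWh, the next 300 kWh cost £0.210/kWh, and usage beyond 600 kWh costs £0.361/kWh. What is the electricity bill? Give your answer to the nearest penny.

First 300 kWh × £0.131 = £39.30
Next 86 kWh × £0.210 = £18.06
Remaining tier: 0 kWh (not reached)
Total = £57.36

£57.36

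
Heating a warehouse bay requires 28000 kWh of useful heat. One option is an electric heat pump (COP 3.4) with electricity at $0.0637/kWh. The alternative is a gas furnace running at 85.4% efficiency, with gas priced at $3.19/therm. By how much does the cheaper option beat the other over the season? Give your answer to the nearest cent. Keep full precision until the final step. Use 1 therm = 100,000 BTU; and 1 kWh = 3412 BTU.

$3044.03

Heat load = 28000 kWh × 3412 = 95,536,000 BTU
Gas: input = 95,536,000 / 0.854 = 111,868,852 BTU = 1,119 therm → 1,119 × $3.19 = $3,568.62
Heat pump: 95,536,000 BTU / 3412 = 28,000 kWh heat; / 3.4 = 8,235 kWh in → × $0.0637 = $524.59
Difference = |$3,568.62 − $524.59| = $3,044.03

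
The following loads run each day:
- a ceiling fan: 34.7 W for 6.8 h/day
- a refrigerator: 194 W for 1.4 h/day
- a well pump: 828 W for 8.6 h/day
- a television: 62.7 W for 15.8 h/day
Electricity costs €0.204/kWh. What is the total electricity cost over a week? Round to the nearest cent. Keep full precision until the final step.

€12.31

ceiling fan: 34.7 W × 6.8 h × 7 d = 1,652 Wh = 1.652 kWh
refrigerator: 194 W × 1.4 h × 7 d = 1,901 Wh = 1.901 kWh
well pump: 828 W × 8.6 h × 7 d = 49,846 Wh = 49.85 kWh
television: 62.7 W × 15.8 h × 7 d = 6,935 Wh = 6.935 kWh
Total energy = 1.652 + 1.901 + 49.85 + 6.935 = 60.33 kWh
Cost = 60.33 kWh × €0.204 = €12.31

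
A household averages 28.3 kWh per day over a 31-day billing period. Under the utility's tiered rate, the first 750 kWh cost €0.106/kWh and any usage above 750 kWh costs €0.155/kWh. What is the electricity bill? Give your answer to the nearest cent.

€99.23

Usage = 28.3 kWh/day × 31 days = 877.3 kWh
First 750 kWh × €0.106 = €79.50
Remaining 127.3 kWh × €0.155 = €19.73
Total = €99.23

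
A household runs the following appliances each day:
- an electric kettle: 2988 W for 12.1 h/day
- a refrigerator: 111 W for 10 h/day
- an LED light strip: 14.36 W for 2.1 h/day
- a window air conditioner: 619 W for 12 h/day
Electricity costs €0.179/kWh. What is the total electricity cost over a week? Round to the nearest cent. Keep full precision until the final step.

€56.04

electric kettle: 2988 W × 12.1 h × 7 d = 253,084 Wh = 253.1 kWh
refrigerator: 111 W × 10 h × 7 d = 7,770 Wh = 7.77 kWh
LED light strip: 14.36 W × 2.1 h × 7 d = 211 Wh = 0.2111 kWh
window air conditioner: 619 W × 12 h × 7 d = 51,996 Wh = 52 kWh
Total energy = 253.1 + 7.77 + 0.2111 + 52 = 313.1 kWh
Cost = 313.1 kWh × €0.179 = €56.04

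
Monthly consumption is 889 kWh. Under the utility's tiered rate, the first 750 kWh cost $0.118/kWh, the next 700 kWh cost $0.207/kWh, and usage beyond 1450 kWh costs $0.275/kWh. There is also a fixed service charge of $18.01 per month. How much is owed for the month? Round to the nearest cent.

$135.28

First 750 kWh × $0.118 = $88.50
Next 139 kWh × $0.207 = $28.77
Remaining tier: 0 kWh (not reached)
Energy charge = $117.27; + service $18.01 = $135.28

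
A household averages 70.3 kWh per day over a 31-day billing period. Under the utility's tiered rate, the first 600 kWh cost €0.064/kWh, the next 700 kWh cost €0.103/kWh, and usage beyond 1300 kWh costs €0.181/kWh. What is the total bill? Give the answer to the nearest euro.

€270

Usage = 70.3 kWh/day × 31 days = 2179.3 kWh
First 600 kWh × €0.064 = €38.40
Next 700 kWh × €0.103 = €72.10
Remaining 879.3 kWh × €0.181 = €159.15
Total = €269.65 ≈ €270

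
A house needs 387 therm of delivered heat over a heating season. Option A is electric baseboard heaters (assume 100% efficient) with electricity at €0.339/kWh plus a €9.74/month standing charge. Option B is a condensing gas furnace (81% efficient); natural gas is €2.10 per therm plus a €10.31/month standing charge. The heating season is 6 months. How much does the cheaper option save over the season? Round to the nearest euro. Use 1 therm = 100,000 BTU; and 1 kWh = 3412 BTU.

€2838

Heat load = 387 therm × 100,000 = 38,700,000 BTU
Gas: input = 38,700,000 / 0.81 = 47,777,778 BTU = 477.8 therm → 477.8 × €2.10 = €1,003.33; + 6 × €10.31 standing = €1,065.19
Electric: 38,700,000 BTU / 3412 = 11,340 kWh → × €0.339 = €3,845.05; + 6 × €9.74 standing = €3,903.49
Difference = |€1,065.19 − €3,903.49| = €2,838.29 ≈ €2838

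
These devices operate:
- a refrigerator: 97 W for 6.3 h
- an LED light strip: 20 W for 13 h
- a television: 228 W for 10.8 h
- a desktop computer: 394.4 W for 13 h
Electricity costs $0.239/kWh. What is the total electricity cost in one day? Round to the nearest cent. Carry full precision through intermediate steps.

$2.02

refrigerator: 97 W × 6.3 h = 611 Wh = 0.6111 kWh
LED light strip: 20 W × 13 h = 260 Wh = 0.26 kWh
television: 228 W × 10.8 h = 2,462 Wh = 2.462 kWh
desktop computer: 394.4 W × 13 h = 5,127 Wh = 5.127 kWh
Total energy = 0.6111 + 0.26 + 2.462 + 5.127 = 8.461 kWh
Cost = 8.461 kWh × $0.239 = $2.02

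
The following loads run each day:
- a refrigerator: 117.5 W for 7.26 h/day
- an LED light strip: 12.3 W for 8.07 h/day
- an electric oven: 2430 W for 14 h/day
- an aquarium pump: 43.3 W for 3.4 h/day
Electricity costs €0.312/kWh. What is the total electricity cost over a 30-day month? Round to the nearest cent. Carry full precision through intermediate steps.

€328.72

refrigerator: 117.5 W × 7.26 h × 30 d = 25,592 Wh = 25.59 kWh
LED light strip: 12.3 W × 8.07 h × 30 d = 2,978 Wh = 2.978 kWh
electric oven: 2430 W × 14 h × 30 d = 1,020,600 Wh = 1,021 kWh
aquarium pump: 43.3 W × 3.4 h × 30 d = 4,417 Wh = 4.417 kWh
Total energy = 25.59 + 2.978 + 1,021 + 4.417 = 1,054 kWh
Cost = 1,054 kWh × €0.312 = €328.72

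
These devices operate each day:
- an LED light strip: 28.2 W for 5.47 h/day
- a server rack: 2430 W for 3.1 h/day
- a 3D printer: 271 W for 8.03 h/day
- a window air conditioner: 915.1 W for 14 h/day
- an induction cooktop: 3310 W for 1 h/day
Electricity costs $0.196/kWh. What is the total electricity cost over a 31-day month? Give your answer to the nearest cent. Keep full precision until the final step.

$157.88

LED light strip: 28.2 W × 5.47 h × 31 d = 4,782 Wh = 4.782 kWh
server rack: 2430 W × 3.1 h × 31 d = 233,523 Wh = 233.5 kWh
3D printer: 271 W × 8.03 h × 31 d = 67,460 Wh = 67.46 kWh
window air conditioner: 915.1 W × 14 h × 31 d = 397,153 Wh = 397.2 kWh
induction cooktop: 3310 W × 1 h × 31 d = 102,610 Wh = 102.6 kWh
Total energy = 4.782 + 233.5 + 67.46 + 397.2 + 102.6 = 805.5 kWh
Cost = 805.5 kWh × $0.196 = $157.88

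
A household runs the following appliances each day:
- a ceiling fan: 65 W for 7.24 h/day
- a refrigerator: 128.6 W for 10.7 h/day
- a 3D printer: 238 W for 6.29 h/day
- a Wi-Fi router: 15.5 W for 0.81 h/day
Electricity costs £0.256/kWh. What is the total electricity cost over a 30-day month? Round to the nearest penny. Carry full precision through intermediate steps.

£25.78

ceiling fan: 65 W × 7.24 h × 30 d = 14,118 Wh = 14.12 kWh
refrigerator: 128.6 W × 10.7 h × 30 d = 41,281 Wh = 41.28 kWh
3D printer: 238 W × 6.29 h × 30 d = 44,911 Wh = 44.91 kWh
Wi-Fi router: 15.5 W × 0.81 h × 30 d = 377 Wh = 0.3767 kWh
Total energy = 14.12 + 41.28 + 44.91 + 0.3767 = 100.7 kWh
Cost = 100.7 kWh × £0.256 = £25.78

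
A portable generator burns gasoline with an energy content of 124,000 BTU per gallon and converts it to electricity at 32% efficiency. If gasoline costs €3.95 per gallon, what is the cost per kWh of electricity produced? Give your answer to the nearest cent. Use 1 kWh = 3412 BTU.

€0.34

Electrical output per gallon = 124,000 BTU × 0.32 / 3412 BTU/kWh = 11.63 kWh
Cost per kWh = €3.95 / 11.63 kWh = €0.340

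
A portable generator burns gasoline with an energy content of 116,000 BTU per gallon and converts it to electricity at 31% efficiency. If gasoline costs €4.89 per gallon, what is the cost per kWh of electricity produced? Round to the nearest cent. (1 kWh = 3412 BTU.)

Electrical output per gallon = 116,000 BTU × 0.31 / 3412 BTU/kWh = 10.54 kWh
Cost per kWh = €4.89 / 10.54 kWh = €0.464

€0.46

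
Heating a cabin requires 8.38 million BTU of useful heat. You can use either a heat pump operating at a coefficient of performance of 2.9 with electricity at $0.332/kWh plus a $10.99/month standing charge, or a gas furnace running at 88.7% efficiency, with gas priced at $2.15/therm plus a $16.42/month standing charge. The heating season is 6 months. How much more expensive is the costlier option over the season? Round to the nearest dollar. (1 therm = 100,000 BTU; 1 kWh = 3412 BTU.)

$45

Heat load = 8.38 × 10⁶ BTU = 8,380,000 BTU
Gas: input = 8,380,000 / 0.887 = 9,447,576 BTU = 94.48 therm → 94.48 × $2.15 = $203.12; + 6 × $16.42 standing = $301.64
Heat pump: 8,380,000 BTU / 3412 = 2,456 kWh heat; / 2.9 = 846.9 kWh in → × $0.332 = $281.17; + 6 × $10.99 standing = $347.11
Difference = |$301.64 − $347.11| = $45.47 ≈ $45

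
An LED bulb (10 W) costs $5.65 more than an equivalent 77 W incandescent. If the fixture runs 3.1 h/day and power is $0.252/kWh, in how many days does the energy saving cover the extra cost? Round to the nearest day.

Power saved = 77 − 10 = 67 W
Daily energy saved = 67 W × 3.1 h = 207.7 Wh = 0.2077 kWh
Daily savings = 0.2077 × $0.252 = $0.0523
Payback = $5.65 / $0.0523 per day = 107.9 days

108 days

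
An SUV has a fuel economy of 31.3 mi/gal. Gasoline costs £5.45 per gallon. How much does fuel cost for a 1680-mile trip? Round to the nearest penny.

Fuel = 1680 mi / 31.3 mpg = 53.67 gal
Cost = 53.67 gal × £5.45/gal = £292.52

£292.52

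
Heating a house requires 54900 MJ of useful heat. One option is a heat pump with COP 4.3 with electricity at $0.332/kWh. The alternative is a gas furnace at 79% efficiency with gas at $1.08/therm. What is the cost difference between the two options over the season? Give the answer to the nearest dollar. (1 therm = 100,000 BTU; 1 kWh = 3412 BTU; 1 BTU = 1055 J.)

$466

Heat load = 54900 MJ = 54,900,000,000 J / 1055 = 52,037,915 BTU
Gas: input = 52,037,915 / 0.79 = 65,870,778 BTU = 658.7 therm → 658.7 × $1.08 = $711.40
Heat pump: 52,037,915 BTU / 3412 = 15,250 kWh heat; / 4.3 = 3,547 kWh in → × $0.332 = $1,177.55
Difference = |$711.40 − $1,177.55| = $466.15 ≈ $466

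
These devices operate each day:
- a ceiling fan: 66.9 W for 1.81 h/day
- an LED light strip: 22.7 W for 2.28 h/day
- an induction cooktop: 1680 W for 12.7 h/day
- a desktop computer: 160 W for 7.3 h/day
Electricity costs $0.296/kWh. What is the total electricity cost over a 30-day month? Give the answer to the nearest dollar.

ceiling fan: 66.9 W × 1.81 h × 30 d = 3,633 Wh = 3.633 kWh
LED light strip: 22.7 W × 2.28 h × 30 d = 1,553 Wh = 1.553 kWh
induction cooktop: 1680 W × 12.7 h × 30 d = 640,080 Wh = 640.1 kWh
desktop computer: 160 W × 7.3 h × 30 d = 35,040 Wh = 35.04 kWh
Total energy = 3.633 + 1.553 + 640.1 + 35.04 = 680.3 kWh
Cost = 680.3 kWh × $0.296 = $201.37 ≈ $201

$201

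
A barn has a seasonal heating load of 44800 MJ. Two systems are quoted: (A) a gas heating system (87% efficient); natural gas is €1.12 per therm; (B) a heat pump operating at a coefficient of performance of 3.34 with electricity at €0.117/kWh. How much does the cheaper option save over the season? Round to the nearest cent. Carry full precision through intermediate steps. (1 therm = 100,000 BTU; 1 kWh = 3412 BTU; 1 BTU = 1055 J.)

€110.70

Heat load = 44800 MJ = 44,800,000,000 J / 1055 = 42,464,455 BTU
Gas: input = 42,464,455 / 0.87 = 48,809,718 BTU = 488.1 therm → 488.1 × €1.12 = €546.67
Heat pump: 42,464,455 BTU / 3412 = 12,450 kWh heat; / 3.34 = 3,726 kWh in → × €0.117 = €435.97
Difference = |€546.67 − €435.97| = €110.70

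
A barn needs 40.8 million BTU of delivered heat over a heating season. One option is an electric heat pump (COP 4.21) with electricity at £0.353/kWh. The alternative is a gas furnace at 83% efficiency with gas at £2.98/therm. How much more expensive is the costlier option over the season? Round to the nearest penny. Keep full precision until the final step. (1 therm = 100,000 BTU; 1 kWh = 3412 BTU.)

£462.23

Heat load = 40.8 × 10⁶ BTU = 40,800,000 BTU
Gas: input = 40,800,000 / 0.83 = 49,156,627 BTU = 491.6 therm → 491.6 × £2.98 = £1,464.87
Heat pump: 40,800,000 BTU / 3412 = 11,960 kWh heat; / 4.21 = 2,840 kWh in → × £0.353 = £1,002.64
Difference = |£1,464.87 − £1,002.64| = £462.23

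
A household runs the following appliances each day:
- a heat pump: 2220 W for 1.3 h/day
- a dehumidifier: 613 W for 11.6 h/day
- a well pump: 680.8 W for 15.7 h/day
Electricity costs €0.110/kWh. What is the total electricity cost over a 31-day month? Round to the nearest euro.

heat pump: 2220 W × 1.3 h × 31 d = 89,466 Wh = 89.47 kWh
dehumidifier: 613 W × 11.6 h × 31 d = 220,435 Wh = 220.4 kWh
well pump: 680.8 W × 15.7 h × 31 d = 331,345 Wh = 331.3 kWh
Total energy = 89.47 + 220.4 + 331.3 = 641.2 kWh
Cost = 641.2 kWh × €0.110 = €70.54 ≈ €71

€71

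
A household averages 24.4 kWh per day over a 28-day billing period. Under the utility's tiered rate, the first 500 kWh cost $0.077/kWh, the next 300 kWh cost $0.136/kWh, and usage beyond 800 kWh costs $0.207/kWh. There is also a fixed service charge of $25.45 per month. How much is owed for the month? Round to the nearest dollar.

$89

Usage = 24.4 kWh/day × 28 days = 683.2 kWh
First 500 kWh × $0.077 = $38.50
Next 183.2 kWh × $0.136 = $24.92
Remaining tier: 0 kWh (not reached)
Energy charge = $63.42; + service $25.45 = $88.87 ≈ $89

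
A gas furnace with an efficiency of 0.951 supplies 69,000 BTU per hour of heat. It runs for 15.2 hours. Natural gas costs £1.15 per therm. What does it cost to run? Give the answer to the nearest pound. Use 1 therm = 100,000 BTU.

Heat delivered = 69,000 BTU/h × 15.2 h = 1,048,800 BTU
Gas input = 1,048,800 / 0.951 = 1,102,839 BTU
= 1,102,839 / 100,000 = 11.03 therm
Cost = 11.03 × £1.15/therm = £12.68 ≈ £13

£13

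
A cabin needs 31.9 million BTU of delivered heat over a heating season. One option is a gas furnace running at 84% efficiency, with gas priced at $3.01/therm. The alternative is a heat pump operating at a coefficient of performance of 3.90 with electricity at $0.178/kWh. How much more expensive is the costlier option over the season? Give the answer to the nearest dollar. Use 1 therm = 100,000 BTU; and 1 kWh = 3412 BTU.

$716

Heat load = 31.9 × 10⁶ BTU = 31,900,000 BTU
Gas: input = 31,900,000 / 0.84 = 37,976,190 BTU = 379.8 therm → 379.8 × $3.01 = $1,143.08
Heat pump: 31,900,000 BTU / 3412 = 9,349 kWh heat; / 3.90 = 2,397 kWh in → × $0.178 = $426.71
Difference = |$1,143.08 − $426.71| = $716.37 ≈ $716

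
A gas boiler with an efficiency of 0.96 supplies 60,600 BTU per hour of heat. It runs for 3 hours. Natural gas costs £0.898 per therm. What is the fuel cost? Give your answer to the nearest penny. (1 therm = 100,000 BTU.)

£1.70

Heat delivered = 60,600 BTU/h × 3 h = 181,800 BTU
Gas input = 181,800 / 0.96 = 189,375 BTU
= 189,375 / 100,000 = 1.894 therm
Cost = 1.894 × £0.898/therm = £1.70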